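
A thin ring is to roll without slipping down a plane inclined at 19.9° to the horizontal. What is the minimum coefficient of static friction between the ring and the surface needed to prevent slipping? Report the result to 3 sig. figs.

μ_min ≈ 0.181

For this body I = MR², i.e. k = I/(MR²) = 1.
Translational: Mg sinθ − f = Ma. Rotational about the CM: fR = Iα = kMRa, so f = kMa.
These give a = g sinθ/(1+k) and the required friction f = kMg sinθ/(1+k).
With N = Mg cosθ, the no-slip condition f ≤ μN gives μ_min = f/N = k tanθ/(1+k).
μ_min = 1 × tan19.9° / 2 ≈ 0.181.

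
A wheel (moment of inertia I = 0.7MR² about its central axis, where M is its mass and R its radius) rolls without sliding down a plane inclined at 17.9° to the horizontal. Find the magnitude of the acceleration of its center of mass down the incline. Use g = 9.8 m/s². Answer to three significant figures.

Here I = 0.7MR², so the shape factor k = I/(MR²) = 0.7.
Along the incline Mg sinθ − f = Ma, and torque about the center fR = Iα = kMR²(a/R) gives f = kMa.
Eliminating f: Mg sinθ = (1+k)Ma, so a = g sinθ/(1+k) = 9.8 × sin17.9° / 1.7 ≈ 1.77 m/s².

a ≈ 1.77 m/s²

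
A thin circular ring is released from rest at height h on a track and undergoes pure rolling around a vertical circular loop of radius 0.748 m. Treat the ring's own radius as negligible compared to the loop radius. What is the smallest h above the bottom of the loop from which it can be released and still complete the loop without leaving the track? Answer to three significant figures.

h_min ≈ 2.24 m

Here I = MR², so the shape factor k = I/(MR²) = 1.
At the top of the loop, the minimum-contact condition is Mg = Mv_top²/r, so v_top² = gr.
With ω = v/R, the kinetic energy at speed v is ½(1+k)Mv² = Mv².
Energy conservation from release (height h) to the top (height 2r): Mgh = Mg(2r) + M·gr.
Thus h_min = 2r + (1+k)r/2 = r(2 + 2/2) = 0.748 × 3 ≈ 2.24 m.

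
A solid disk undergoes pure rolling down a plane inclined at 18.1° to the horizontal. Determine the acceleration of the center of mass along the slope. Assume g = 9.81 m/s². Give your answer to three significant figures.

a ≈ 2.03 m/s²

The moment of inertia is (1/2)MR², giving k ≡ I/(MR²) = 0.5.
Translational: Mg sinθ − f = Ma. Rotational about the CM: fR = Iα = kMRa, so f = kMa.
Eliminating f: Mg sinθ = (1+k)Ma, so a = g sinθ/(1+k) = 9.81 × sin18.1° / 1.5 ≈ 2.03 m/s².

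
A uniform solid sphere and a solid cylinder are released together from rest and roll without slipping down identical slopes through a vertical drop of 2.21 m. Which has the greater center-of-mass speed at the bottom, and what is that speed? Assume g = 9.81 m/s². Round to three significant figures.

For rolling without slipping, Mgh = ½(1+k)Mv² where k = I/(MR²), so v = √(2gh/(1+k)).
Uniform solid sphere: k = 0.4, giving v = √(2×9.81×2.21/1.4) = 5.565 m/s.
Solid cylinder: k = 0.5, giving v = √(2×9.81×2.21/1.5) = 5.377 m/s.
The smaller k wins: the uniform solid sphere, at ≈ 5.57 m/s.

the uniform solid sphere, at v ≈ 5.57 m/s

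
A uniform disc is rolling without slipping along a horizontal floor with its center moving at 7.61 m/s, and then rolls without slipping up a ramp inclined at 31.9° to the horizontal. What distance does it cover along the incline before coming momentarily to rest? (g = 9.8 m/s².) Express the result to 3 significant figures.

For this body I = (1/2)MR², i.e. k = I/(MR²) = 0.5.
Since it rolls without slipping, ω = v/R and KE = ½Mv² + ½Iω² = ½(1+k)Mv² = (3/4)Mv².
Setting this equal to Mgh gives the vertical rise h = (1+k)v₀²/(2g) = 1.5×7.61²/(2×9.8) = 4.432 m.
The distance along the slope is d = h/sinθ = 4.432/sin31.9° ≈ 8.39 m.

d ≈ 8.39 m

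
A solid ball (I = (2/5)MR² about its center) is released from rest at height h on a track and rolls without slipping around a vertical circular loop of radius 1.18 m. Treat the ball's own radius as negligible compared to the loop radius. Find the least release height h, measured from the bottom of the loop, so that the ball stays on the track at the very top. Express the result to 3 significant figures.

h_min ≈ 3.19 m

The moment of inertia is (2/5)MR², giving k ≡ I/(MR²) = 0.4.
At the top of the loop, the minimum-contact condition is Mg = Mv_top²/r, so v_top² = gr.
With ω = v/R, the kinetic energy at speed v is ½(1+k)Mv² = (7/10)Mv².
Energy conservation from release (height h) to the top (height 2r): Mgh = Mg(2r) + (7/10)M·gr.
Thus h_min = 2r + (1+k)r/2 = r(2 + 1.4/2) = 1.18 × 2.7 ≈ 3.19 m.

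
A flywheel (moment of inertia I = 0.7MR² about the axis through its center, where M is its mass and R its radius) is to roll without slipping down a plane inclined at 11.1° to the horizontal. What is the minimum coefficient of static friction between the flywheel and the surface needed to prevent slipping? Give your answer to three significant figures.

μ_min ≈ 0.0808

Here I = 0.7MR², so the shape factor k = I/(MR²) = 0.7.
Along the incline Mg sinθ − f = Ma, and torque about the center fR = Iα = kMR²(a/R) gives f = kMa.
These give a = g sinθ/(1+k) and the required friction f = kMg sinθ/(1+k).
The normal force is N = Mg cosθ, so μ_min = f/N = k tanθ/(1+k).
μ_min = 0.7 × tan11.1° / 1.7 ≈ 0.0808.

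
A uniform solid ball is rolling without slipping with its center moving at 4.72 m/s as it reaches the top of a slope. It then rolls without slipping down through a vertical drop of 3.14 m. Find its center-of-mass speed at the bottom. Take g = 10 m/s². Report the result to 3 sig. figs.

v ≈ 8.19 m/s

For this body I = (2/5)MR², i.e. k = I/(MR²) = 0.4.
The rolling condition ω = v/R makes the rotational term ½I(v/R)² = ½kMv², so KE_total = ½(1+k)Mv² = (7/10)Mv².
Energy conservation: (7/10)Mv₀² + Mgh = (7/10)Mv², so v² = v₀² + 2gh/(1+k).
v = √(4.72² + 2×10×3.14/1.4) = √67.14 ≈ 8.19 m/s.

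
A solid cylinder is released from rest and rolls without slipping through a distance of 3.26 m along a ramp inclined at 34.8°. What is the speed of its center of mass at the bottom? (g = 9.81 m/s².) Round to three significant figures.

v ≈ 4.93 m/s

For this body I = (1/2)MR², i.e. k = I/(MR²) = 0.5.
Pure rolling means v = ωR; then KE = ½Mv² + ½I(v/R)² = ½(1+k)Mv² = (3/4)Mv².
The vertical drop is h = L sinθ = 3.26 × sin34.8° = 1.861 m.
Setting Mgh = (3/4)Mv² gives v = √(2gh/(1+k)) = √(2·9.81·1.861/1.5) ≈ 4.93 m/s.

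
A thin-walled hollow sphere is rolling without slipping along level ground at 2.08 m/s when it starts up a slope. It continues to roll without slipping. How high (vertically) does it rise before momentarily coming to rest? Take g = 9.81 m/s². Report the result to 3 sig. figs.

With I = (2/3)MR², the ratio k = I/(MR²) is 2/3.
The rolling condition ω = v/R makes the rotational term ½I(v/R)² = ½kMv², so KE_total = ½(1+k)Mv² = (5/6)Mv².
All of this converts to potential energy at the highest point: (5/6)Mv₀² = Mgh.
Thus h = (1+k)v₀²/(2g) = 1.667 × 2.08² / (2 × 9.81) ≈ 0.368 m.

h ≈ 0.368 m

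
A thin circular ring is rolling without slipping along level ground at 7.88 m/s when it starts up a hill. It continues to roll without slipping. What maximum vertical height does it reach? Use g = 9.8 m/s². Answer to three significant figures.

The moment of inertia is MR², giving k ≡ I/(MR²) = 1.
Since it rolls without slipping, ω = v/R and KE = ½Mv² + ½Iω² = ½(1+k)Mv² = Mv².
At the top the kinetic energy is zero, so Mv₀² = Mgh.
Thus h = (1+k)v₀²/(2g) = 2 × 7.88² / (2 × 9.8) ≈ 6.34 m.

h ≈ 6.34 m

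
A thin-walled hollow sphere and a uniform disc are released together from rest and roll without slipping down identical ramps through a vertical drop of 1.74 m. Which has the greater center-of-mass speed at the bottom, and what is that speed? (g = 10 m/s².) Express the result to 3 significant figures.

For rolling without slipping, Mgh = ½(1+k)Mv² where k = I/(MR²), so v = √(2gh/(1+k)).
Thin-walled hollow sphere: k = 2/3, giving v = √(2×10×1.74/1.667) = 4.569 m/s.
Uniform disc: k = 0.5, giving v = √(2×10×1.74/1.5) = 4.817 m/s.
The smaller k wins: the uniform disc, at ≈ 4.82 m/s.

the uniform disc, at v ≈ 4.82 m/s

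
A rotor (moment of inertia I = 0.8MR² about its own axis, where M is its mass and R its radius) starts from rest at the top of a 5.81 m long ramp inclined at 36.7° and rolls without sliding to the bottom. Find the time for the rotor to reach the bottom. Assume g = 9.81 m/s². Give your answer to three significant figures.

t ≈ 1.89 s

With I = 0.8MR², the ratio k = I/(MR²) is 0.8.
Translational: Mg sinθ − f = Ma. Rotational about the CM: fR = Iα = kMRa, so f = kMa.
Hence a = g sinθ/(1+k) = 9.81×sin36.7°/1.8 = 3.257 m/s².
Starting from rest, L = ½at², so t = √(2L/a) = √(2×5.81/3.257) ≈ 1.89 s.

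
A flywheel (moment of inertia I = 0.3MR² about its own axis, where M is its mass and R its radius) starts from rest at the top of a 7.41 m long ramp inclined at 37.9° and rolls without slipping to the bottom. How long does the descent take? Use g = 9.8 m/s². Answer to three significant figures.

t ≈ 1.79 s

With I = 0.3MR², the ratio k = I/(MR²) is 0.3.
Translational: Mg sinθ − f = Ma. Rotational about the CM: fR = Iα = kMRa, so f = kMa.
Hence a = g sinθ/(1+k) = 9.8×sin37.9°/1.3 = 4.631 m/s².
Starting from rest, L = ½at², so t = √(2L/a) = √(2×7.41/4.631) ≈ 1.79 s.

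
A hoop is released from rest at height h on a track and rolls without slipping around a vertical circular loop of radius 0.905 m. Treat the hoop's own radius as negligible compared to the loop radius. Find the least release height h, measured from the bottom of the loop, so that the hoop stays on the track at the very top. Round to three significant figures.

With I = MR², the ratio k = I/(MR²) is 1.
At the top, contact is just lost when gravity alone supplies the centripetal force: Mg = Mv_top²/r, i.e. v_top² = gr.
With ω = v/R, the kinetic energy at speed v is ½(1+k)Mv² = Mv².
Energy conservation from release (height h) to the top (height 2r): Mgh = Mg(2r) + M·gr.
Thus h_min = 2r + (1+k)r/2 = r(2 + 2/2) = 0.905 × 3 ≈ 2.72 m.

h_min ≈ 2.72 m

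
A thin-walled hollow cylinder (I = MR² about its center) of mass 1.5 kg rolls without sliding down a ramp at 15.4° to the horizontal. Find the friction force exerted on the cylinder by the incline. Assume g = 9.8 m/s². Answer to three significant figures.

For this body I = MR², i.e. k = I/(MR²) = 1.
Newton's second law down the slope: Mg sinθ − f = Ma. The torque equation fR = Iα (with α = a/R) gives f = kMa.
Combining, a = g sinθ/(1+k) and f = kMa = kMg sinθ/(1+k).
f = 1 × 1.5 × 9.8 × sin15.4° / 2 ≈ 1.95 N.

f ≈ 1.95 N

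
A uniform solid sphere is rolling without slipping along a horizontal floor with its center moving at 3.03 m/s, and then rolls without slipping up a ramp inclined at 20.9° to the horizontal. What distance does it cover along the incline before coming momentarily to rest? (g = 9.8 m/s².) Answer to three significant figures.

For this body I = (2/5)MR², i.e. k = I/(MR²) = 0.4.
Pure rolling means v = ωR; then KE = ½Mv² + ½I(v/R)² = ½(1+k)Mv² = (7/10)Mv².
Setting this equal to Mgh gives the vertical rise h = (1+k)v₀²/(2g) = 1.4×3.03²/(2×9.8) = 0.6558 m.
Along the incline, d = h/sinθ = 0.6558/sin20.9° ≈ 1.84 m.

d ≈ 1.84 m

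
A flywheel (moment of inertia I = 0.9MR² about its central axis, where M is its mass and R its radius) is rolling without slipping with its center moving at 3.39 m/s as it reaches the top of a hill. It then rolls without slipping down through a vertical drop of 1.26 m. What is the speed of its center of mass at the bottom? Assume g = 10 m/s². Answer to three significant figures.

For this body I = 0.9MR², i.e. k = I/(MR²) = 0.9.
Since it rolls without slipping, ω = v/R and KE = ½Mv² + ½Iω² = ½(1+k)Mv² = (19/20)Mv².
Energy conservation: (19/20)Mv₀² + Mgh = (19/20)Mv², so v² = v₀² + 2gh/(1+k).
v = √(3.39² + 2×10×1.26/1.9) = √24.76 ≈ 4.98 m/s.

v ≈ 4.98 m/s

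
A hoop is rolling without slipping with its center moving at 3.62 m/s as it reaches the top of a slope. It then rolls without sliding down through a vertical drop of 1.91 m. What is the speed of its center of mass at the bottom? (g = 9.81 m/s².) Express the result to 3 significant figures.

v ≈ 5.64 m/s

For this body I = MR², i.e. k = I/(MR²) = 1.
Since it rolls without slipping, ω = v/R and KE = ½Mv² + ½Iω² = ½(1+k)Mv² = Mv².
Conserving energy between top and bottom: Mv² = Mv₀² + Mgh, hence v² = v₀² + 2gh/(1+k).
v = √(3.62² + 2×9.81×1.91/2) = √31.84 ≈ 5.64 m/s.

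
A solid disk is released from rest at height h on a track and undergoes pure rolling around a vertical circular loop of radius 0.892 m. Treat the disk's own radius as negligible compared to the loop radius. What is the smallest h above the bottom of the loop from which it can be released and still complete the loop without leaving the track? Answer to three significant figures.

Here I = (1/2)MR², so the shape factor k = I/(MR²) = 0.5.
At the top, contact is just lost when gravity alone supplies the centripetal force: Mg = Mv_top²/r, i.e. v_top² = gr.
With ω = v/R, the kinetic energy at speed v is ½(1+k)Mv² = (3/4)Mv².
Energy conservation from release (height h) to the top (height 2r): Mgh = Mg(2r) + (3/4)M·gr.
Thus h_min = 2r + (1+k)r/2 = r(2 + 1.5/2) = 0.892 × 2.75 ≈ 2.45 m.

h_min ≈ 2.45 m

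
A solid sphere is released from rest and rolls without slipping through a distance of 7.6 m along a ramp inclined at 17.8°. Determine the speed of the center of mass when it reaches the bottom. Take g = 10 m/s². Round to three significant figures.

The moment of inertia is (2/5)MR², giving k ≡ I/(MR²) = 0.4.
The rolling condition ω = v/R makes the rotational term ½I(v/R)² = ½kMv², so KE_total = ½(1+k)Mv² = (7/10)Mv².
The vertical drop is h = L sinθ = 7.6 × sin17.8° = 2.323 m.
Setting Mgh = (7/10)Mv² gives v = √(2gh/(1+k)) = √(2·10·2.323/1.4) ≈ 5.76 m/s.

v ≈ 5.76 m/s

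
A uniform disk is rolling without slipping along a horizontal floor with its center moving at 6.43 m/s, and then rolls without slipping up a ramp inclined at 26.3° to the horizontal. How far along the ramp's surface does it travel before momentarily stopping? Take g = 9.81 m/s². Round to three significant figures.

With I = (1/2)MR², the ratio k = I/(MR²) is 0.5.
Since it rolls without slipping, ω = v/R and KE = ½Mv² + ½Iω² = ½(1+k)Mv² = (3/4)Mv².
Setting this equal to Mgh gives the vertical rise h = (1+k)v₀²/(2g) = 1.5×6.43²/(2×9.81) = 3.161 m.
Along the incline, d = h/sinθ = 3.161/sin26.3° ≈ 7.13 m.

d ≈ 7.13 m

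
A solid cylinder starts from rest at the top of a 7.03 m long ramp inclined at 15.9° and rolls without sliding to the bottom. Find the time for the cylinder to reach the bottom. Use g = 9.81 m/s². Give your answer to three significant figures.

The moment of inertia is (1/2)MR², giving k ≡ I/(MR²) = 0.5.
Translational: Mg sinθ − f = Ma. Rotational about the CM: fR = Iα = kMRa, so f = kMa.
Hence a = g sinθ/(1+k) = 9.81×sin15.9°/1.5 = 1.792 m/s².
With constant a from rest, t = √(2L/a) = √(2·7.03/1.792) ≈ 2.80 s.

t ≈ 2.80 s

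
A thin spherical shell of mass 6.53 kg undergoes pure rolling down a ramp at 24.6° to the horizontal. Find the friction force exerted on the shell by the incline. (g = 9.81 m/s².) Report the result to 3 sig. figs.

With I = (2/3)MR², the ratio k = I/(MR²) is 2/3.
Newton's second law down the slope: Mg sinθ − f = Ma. The torque equation fR = Iα (with α = a/R) gives f = kMa.
Combining, a = g sinθ/(1+k) and f = kMa = kMg sinθ/(1+k).
f = (2/3) × 6.53 × 9.81 × sin24.6° / 1.667 ≈ 10.7 N.

f ≈ 10.7 N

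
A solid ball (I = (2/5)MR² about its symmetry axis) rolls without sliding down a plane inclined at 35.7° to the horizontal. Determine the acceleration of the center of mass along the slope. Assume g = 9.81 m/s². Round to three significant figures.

For this body I = (2/5)MR², i.e. k = I/(MR²) = 0.4.
Newton's second law down the slope: Mg sinθ − f = Ma. The torque equation fR = Iα (with α = a/R) gives f = kMa.
Eliminating f: Mg sinθ = (1+k)Ma, so a = g sinθ/(1+k) = 9.81 × sin35.7° / 1.4 ≈ 4.09 m/s².

a ≈ 4.09 m/s²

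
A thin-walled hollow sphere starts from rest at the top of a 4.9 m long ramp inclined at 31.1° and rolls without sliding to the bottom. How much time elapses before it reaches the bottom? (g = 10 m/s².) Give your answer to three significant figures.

For this body I = (2/3)MR², i.e. k = I/(MR²) = 2/3.
Along the incline Mg sinθ − f = Ma, and torque about the center fR = Iα = kMR²(a/R) gives f = kMa.
Hence a = g sinθ/(1+k) = 10×sin31.1°/1.667 = 3.099 m/s².
Starting from rest, L = ½at², so t = √(2L/a) = √(2×4.9/3.099) ≈ 1.78 s.

t ≈ 1.78 s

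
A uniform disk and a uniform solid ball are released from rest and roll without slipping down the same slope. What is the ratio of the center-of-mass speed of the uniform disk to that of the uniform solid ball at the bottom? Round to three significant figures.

v_ratio ≈ 0.966

Each satisfies Mgh = ½(1+k)Mv² with k = I/(MR²), so v ∝ 1/√(1+k).
For the uniform disk k = 0.5; for the uniform solid ball k = 0.4.
v₁/v₂ = √((1+k₂)/(1+k₁)) = √(1.4/1.5) ≈ 0.966.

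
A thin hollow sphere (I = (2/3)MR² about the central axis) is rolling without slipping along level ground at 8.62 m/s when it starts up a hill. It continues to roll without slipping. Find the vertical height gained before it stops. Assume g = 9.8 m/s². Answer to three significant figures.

The moment of inertia is (2/3)MR², giving k ≡ I/(MR²) = 2/3.
Pure rolling means v = ωR; then KE = ½Mv² + ½I(v/R)² = ½(1+k)Mv² = (5/6)Mv².
At the top the kinetic energy is zero, so (5/6)Mv₀² = Mgh.
Thus h = (1+k)v₀²/(2g) = 1.667 × 8.62² / (2 × 9.8) ≈ 6.32 m.

h ≈ 6.32 m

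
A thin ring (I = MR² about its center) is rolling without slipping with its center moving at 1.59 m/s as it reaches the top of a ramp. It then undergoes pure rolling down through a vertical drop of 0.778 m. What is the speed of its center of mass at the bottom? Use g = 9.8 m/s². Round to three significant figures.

v ≈ 3.19 m/s

For this body I = MR², i.e. k = I/(MR²) = 1.
Since it rolls without slipping, ω = v/R and KE = ½Mv² + ½Iω² = ½(1+k)Mv² = Mv².
Energy conservation: Mv₀² + Mgh = Mv², so v² = v₀² + 2gh/(1+k).
v = √(1.59² + 2×9.8×0.778/2) = √10.15 ≈ 3.19 m/s.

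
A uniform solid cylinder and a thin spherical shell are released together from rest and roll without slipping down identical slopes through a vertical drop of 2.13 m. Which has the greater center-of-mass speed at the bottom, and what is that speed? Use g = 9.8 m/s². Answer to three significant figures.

the uniform solid cylinder, at v ≈ 5.28 m/s

For rolling without slipping, Mgh = ½(1+k)Mv² where k = I/(MR²), so v = √(2gh/(1+k)).
Uniform solid cylinder: k = 0.5, giving v = √(2×9.8×2.13/1.5) = 5.276 m/s.
Thin spherical shell: k = 2/3, giving v = √(2×9.8×2.13/1.667) = 5.005 m/s.
The smaller k wins: the uniform solid cylinder, at ≈ 5.28 m/s.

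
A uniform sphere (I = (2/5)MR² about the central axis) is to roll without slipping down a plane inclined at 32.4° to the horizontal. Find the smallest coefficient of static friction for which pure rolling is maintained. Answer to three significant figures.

μ_min ≈ 0.181

Here I = (2/5)MR², so the shape factor k = I/(MR²) = 0.4.
Translational: Mg sinθ − f = Ma. Rotational about the CM: fR = Iα = kMRa, so f = kMa.
These give a = g sinθ/(1+k) and the required friction f = kMg sinθ/(1+k).
With N = Mg cosθ, the no-slip condition f ≤ μN gives μ_min = f/N = k tanθ/(1+k).
μ_min = 0.4 × tan32.4° / 1.4 ≈ 0.181.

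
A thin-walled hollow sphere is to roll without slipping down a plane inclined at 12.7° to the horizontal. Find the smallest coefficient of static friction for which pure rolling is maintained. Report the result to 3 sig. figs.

μ_min ≈ 0.0901

The moment of inertia is (2/3)MR², giving k ≡ I/(MR²) = 2/3.
Newton's second law down the slope: Mg sinθ − f = Ma. The torque equation fR = Iα (with α = a/R) gives f = kMa.
These give a = g sinθ/(1+k) and the required friction f = kMg sinθ/(1+k).
With N = Mg cosθ, the no-slip condition f ≤ μN gives μ_min = f/N = k tanθ/(1+k).
μ_min = (2/3) × tan12.7° / 1.667 ≈ 0.0901.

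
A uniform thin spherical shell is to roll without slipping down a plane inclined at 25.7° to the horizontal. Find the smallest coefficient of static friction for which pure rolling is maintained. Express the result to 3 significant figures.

μ_min ≈ 0.193

The moment of inertia is (2/3)MR², giving k ≡ I/(MR²) = 2/3.
Translational: Mg sinθ − f = Ma. Rotational about the CM: fR = Iα = kMRa, so f = kMa.
These give a = g sinθ/(1+k) and the required friction f = kMg sinθ/(1+k).
The normal force is N = Mg cosθ, so μ_min = f/N = k tanθ/(1+k).
μ_min = (2/3) × tan25.7° / 1.667 ≈ 0.193.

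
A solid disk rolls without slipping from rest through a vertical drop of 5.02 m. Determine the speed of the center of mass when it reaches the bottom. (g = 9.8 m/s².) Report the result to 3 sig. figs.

v ≈ 8.10 m/s

With I = (1/2)MR², the ratio k = I/(MR²) is 0.5.
The rolling condition ω = v/R makes the rotational term ½I(v/R)² = ½kMv², so KE_total = ½(1+k)Mv² = (3/4)Mv².
Energy conservation: Mgh = (3/4)Mv², so v = √(2gh/(1+k)) = √(2 × 9.8 × 5.02 / 1.5) ≈ 8.10 m/s.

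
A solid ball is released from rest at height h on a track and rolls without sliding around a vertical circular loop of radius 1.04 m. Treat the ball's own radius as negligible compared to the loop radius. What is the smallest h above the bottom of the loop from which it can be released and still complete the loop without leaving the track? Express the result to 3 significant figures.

With I = (2/5)MR², the ratio k = I/(MR²) is 0.4.
At the top of the loop, the minimum-contact condition is Mg = Mv_top²/r, so v_top² = gr.
With ω = v/R, the kinetic energy at speed v is ½(1+k)Mv² = (7/10)Mv².
Energy conservation from release (height h) to the top (height 2r): Mgh = Mg(2r) + (7/10)M·gr.
Thus h_min = 2r + (1+k)r/2 = r(2 + 1.4/2) = 1.04 × 2.7 ≈ 2.81 m.

h_min ≈ 2.81 m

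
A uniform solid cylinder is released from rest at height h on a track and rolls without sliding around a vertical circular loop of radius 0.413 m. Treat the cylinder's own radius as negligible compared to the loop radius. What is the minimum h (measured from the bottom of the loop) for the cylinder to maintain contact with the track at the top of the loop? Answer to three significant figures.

h_min ≈ 1.14 m

With I = (1/2)MR², the ratio k = I/(MR²) is 0.5.
At the top of the loop, the minimum-contact condition is Mg = Mv_top²/r, so v_top² = gr.
With ω = v/R, the kinetic energy at speed v is ½(1+k)Mv² = (3/4)Mv².
Energy conservation from release (height h) to the top (height 2r): Mgh = Mg(2r) + (3/4)M·gr.
Thus h_min = 2r + (1+k)r/2 = r(2 + 1.5/2) = 0.413 × 2.75 ≈ 1.14 m.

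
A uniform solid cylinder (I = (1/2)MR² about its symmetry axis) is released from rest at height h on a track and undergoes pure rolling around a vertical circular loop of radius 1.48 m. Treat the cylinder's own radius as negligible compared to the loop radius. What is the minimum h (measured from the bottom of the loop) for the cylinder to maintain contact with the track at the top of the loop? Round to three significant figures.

h_min ≈ 4.07 m

Here I = (1/2)MR², so the shape factor k = I/(MR²) = 0.5.
At the top, contact is just lost when gravity alone supplies the centripetal force: Mg = Mv_top²/r, i.e. v_top² = gr.
With ω = v/R, the kinetic energy at speed v is ½(1+k)Mv² = (3/4)Mv².
Energy conservation from release (height h) to the top (height 2r): Mgh = Mg(2r) + (3/4)M·gr.
Thus h_min = 2r + (1+k)r/2 = r(2 + 1.5/2) = 1.48 × 2.75 ≈ 4.07 m.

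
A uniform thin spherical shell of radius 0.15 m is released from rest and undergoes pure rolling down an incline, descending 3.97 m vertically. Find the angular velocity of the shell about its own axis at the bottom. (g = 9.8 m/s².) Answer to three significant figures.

ω ≈ 45.6 rad/s

Here I = (2/3)MR², so the shape factor k = I/(MR²) = 2/3.
The rolling condition ω = v/R makes the rotational term ½I(v/R)² = ½kMv², so KE_total = ½(1+k)Mv² = (5/6)Mv².
Energy conservation Mgh = ½(1+k)Mv² gives v = √(2gh/(1+k)) = √(2 × 9.8 × 3.97 / 1.667) = 6.833 m/s.
The angular speed follows from ω = v/R = 6.833/0.15 ≈ 45.6 rad/s.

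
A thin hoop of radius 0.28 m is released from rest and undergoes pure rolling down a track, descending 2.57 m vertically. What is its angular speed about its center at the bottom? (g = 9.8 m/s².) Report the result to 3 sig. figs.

ω ≈ 17.9 rad/s

The moment of inertia is MR², giving k ≡ I/(MR²) = 1.
The rolling condition ω = v/R makes the rotational term ½I(v/R)² = ½kMv², so KE_total = ½(1+k)Mv² = Mv².
Energy conservation Mgh = ½(1+k)Mv² gives v = √(2gh/(1+k)) = √(2 × 9.8 × 2.57 / 2) = 5.019 m/s.
The angular speed follows from ω = v/R = 5.019/0.28 ≈ 17.9 rad/s.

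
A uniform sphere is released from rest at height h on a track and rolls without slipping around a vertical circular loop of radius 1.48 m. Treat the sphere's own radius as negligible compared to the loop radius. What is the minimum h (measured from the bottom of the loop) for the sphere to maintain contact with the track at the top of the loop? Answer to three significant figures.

For this body I = (2/5)MR², i.e. k = I/(MR²) = 0.4.
At the top, contact is just lost when gravity alone supplies the centripetal force: Mg = Mv_top²/r, i.e. v_top² = gr.
With ω = v/R, the kinetic energy at speed v is ½(1+k)Mv² = (7/10)Mv².
Energy conservation from release (height h) to the top (height 2r): Mgh = Mg(2r) + (7/10)M·gr.
Thus h_min = 2r + (1+k)r/2 = r(2 + 1.4/2) = 1.48 × 2.7 ≈ 4.00 m.

h_min ≈ 4.00 m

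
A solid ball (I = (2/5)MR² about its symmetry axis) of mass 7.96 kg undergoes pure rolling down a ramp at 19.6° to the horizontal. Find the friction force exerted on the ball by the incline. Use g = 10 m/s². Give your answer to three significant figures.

f ≈ 7.63 N

Here I = (2/5)MR², so the shape factor k = I/(MR²) = 0.4.
Newton's second law down the slope: Mg sinθ − f = Ma. The torque equation fR = Iα (with α = a/R) gives f = kMa.
Combining, a = g sinθ/(1+k) and f = kMa = kMg sinθ/(1+k).
f = 0.4 × 7.96 × 10 × sin19.6° / 1.4 ≈ 7.63 N.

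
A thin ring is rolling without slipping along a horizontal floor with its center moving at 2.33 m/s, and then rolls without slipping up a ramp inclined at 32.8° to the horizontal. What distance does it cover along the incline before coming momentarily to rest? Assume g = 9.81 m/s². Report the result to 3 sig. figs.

The moment of inertia is MR², giving k ≡ I/(MR²) = 1.
Rolling without slipping gives ω = v/R, so the total kinetic energy is ½Mv² + ½Iω² = ½(1+k)Mv² = Mv².
Setting this equal to Mgh gives the vertical rise h = (1+k)v₀²/(2g) = 2×2.33²/(2×9.81) = 0.5534 m.
The distance along the slope is d = h/sinθ = 0.5534/sin32.8° ≈ 1.02 m.

d ≈ 1.02 m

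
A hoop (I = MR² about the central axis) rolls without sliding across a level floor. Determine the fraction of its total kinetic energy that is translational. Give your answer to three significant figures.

fraction ≈ 0.500

For this body I = MR², i.e. k = I/(MR²) = 1.
Since ω = v/R, the translational part is ½Mv² and the rotational part is ½I(v/R)² = ½kMv²; the total is ½(1+k)Mv².
The translational fraction is therefore 1/(1+k) = 1/2 ≈ 0.500.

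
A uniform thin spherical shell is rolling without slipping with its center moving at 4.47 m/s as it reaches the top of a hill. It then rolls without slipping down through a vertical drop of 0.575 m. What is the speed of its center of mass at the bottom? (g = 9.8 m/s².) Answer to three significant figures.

v ≈ 5.17 m/s

For this body I = (2/3)MR², i.e. k = I/(MR²) = 2/3.
The rolling condition ω = v/R makes the rotational term ½I(v/R)² = ½kMv², so KE_total = ½(1+k)Mv² = (5/6)Mv².
Conserving energy between top and bottom: (5/6)Mv² = (5/6)Mv₀² + Mgh, hence v² = v₀² + 2gh/(1+k).
v = √(4.47² + 2×9.8×0.575/1.667) = √26.74 ≈ 5.17 m/s.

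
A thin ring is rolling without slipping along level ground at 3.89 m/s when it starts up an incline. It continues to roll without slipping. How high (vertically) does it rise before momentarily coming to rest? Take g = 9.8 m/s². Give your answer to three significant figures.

h ≈ 1.54 m

With I = MR², the ratio k = I/(MR²) is 1.
Pure rolling means v = ωR; then KE = ½Mv² + ½I(v/R)² = ½(1+k)Mv² = Mv².
All of this converts to potential energy at the highest point: Mv₀² = Mgh.
Thus h = (1+k)v₀²/(2g) = 2 × 3.89² / (2 × 9.8) ≈ 1.54 m.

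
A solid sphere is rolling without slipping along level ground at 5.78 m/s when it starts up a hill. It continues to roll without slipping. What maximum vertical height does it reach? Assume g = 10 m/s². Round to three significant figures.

h ≈ 2.34 m

Here I = (2/5)MR², so the shape factor k = I/(MR²) = 0.4.
Since it rolls without slipping, ω = v/R and KE = ½Mv² + ½Iω² = ½(1+k)Mv² = (7/10)Mv².
At the top the kinetic energy is zero, so (7/10)Mv₀² = Mgh.
Thus h = (1+k)v₀²/(2g) = 1.4 × 5.78² / (2 × 10) ≈ 2.34 m.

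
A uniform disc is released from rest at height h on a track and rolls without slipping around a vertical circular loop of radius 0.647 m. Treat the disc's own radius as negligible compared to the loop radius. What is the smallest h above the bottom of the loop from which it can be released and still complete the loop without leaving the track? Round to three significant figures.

With I = (1/2)MR², the ratio k = I/(MR²) is 0.5.
At the top of the loop, the minimum-contact condition is Mg = Mv_top²/r, so v_top² = gr.
With ω = v/R, the kinetic energy at speed v is ½(1+k)Mv² = (3/4)Mv².
Energy conservation from release (height h) to the top (height 2r): Mgh = Mg(2r) + (3/4)M·gr.
Thus h_min = 2r + (1+k)r/2 = r(2 + 1.5/2) = 0.647 × 2.75 ≈ 1.78 m.

h_min ≈ 1.78 m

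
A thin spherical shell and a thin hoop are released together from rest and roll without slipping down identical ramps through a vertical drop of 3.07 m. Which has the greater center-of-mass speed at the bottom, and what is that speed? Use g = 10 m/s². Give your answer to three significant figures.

For rolling without slipping, Mgh = ½(1+k)Mv² where k = I/(MR²), so v = √(2gh/(1+k)).
Thin spherical shell: k = 2/3, giving v = √(2×10×3.07/1.667) = 6.07 m/s.
Thin hoop: k = 1, giving v = √(2×10×3.07/2) = 5.541 m/s.
The smaller k wins: the thin spherical shell, at ≈ 6.07 m/s.

the thin spherical shell, at v ≈ 6.07 m/s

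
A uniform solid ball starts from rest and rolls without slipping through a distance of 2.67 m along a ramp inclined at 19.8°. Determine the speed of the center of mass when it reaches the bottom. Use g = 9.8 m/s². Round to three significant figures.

v ≈ 3.56 m/s

With I = (2/5)MR², the ratio k = I/(MR²) is 0.4.
Since it rolls without slipping, ω = v/R and KE = ½Mv² + ½Iω² = ½(1+k)Mv² = (7/10)Mv².
The vertical drop is h = L sinθ = 2.67 × sin19.8° = 0.9044 m.
Energy conservation: Mgh = (7/10)Mv², so v = √(2gh/(1+k)) = √(2 × 9.8 × 0.9044 / 1.4) ≈ 3.56 m/s.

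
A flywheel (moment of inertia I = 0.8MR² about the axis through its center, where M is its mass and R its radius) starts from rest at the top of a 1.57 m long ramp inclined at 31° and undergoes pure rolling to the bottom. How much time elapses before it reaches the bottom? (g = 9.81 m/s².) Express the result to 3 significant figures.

The moment of inertia is 0.8MR², giving k ≡ I/(MR²) = 0.8.
Newton's second law down the slope: Mg sinθ − f = Ma. The torque equation fR = Iα (with α = a/R) gives f = kMa.
Hence a = g sinθ/(1+k) = 9.81×sin31°/1.8 = 2.807 m/s².
Starting from rest, L = ½at², so t = √(2L/a) = √(2×1.57/2.807) ≈ 1.06 s.

t ≈ 1.06 s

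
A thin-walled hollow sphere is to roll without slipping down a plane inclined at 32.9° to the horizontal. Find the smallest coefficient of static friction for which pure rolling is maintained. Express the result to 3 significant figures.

Here I = (2/3)MR², so the shape factor k = I/(MR²) = 2/3.
Newton's second law down the slope: Mg sinθ − f = Ma. The torque equation fR = Iα (with α = a/R) gives f = kMa.
These give a = g sinθ/(1+k) and the required friction f = kMg sinθ/(1+k).
The normal force is N = Mg cosθ, so μ_min = f/N = k tanθ/(1+k).
μ_min = (2/3) × tan32.9° / 1.667 ≈ 0.259.

μ_min ≈ 0.259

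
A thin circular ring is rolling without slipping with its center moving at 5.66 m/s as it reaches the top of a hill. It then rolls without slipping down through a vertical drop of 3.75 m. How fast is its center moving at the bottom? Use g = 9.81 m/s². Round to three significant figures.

v ≈ 8.30 m/s

The moment of inertia is MR², giving k ≡ I/(MR²) = 1.
Since it rolls without slipping, ω = v/R and KE = ½Mv² + ½Iω² = ½(1+k)Mv² = Mv².
Conserving energy between top and bottom: Mv² = Mv₀² + Mgh, hence v² = v₀² + 2gh/(1+k).
v = √(5.66² + 2×9.81×3.75/2) = √68.82 ≈ 8.30 m/s.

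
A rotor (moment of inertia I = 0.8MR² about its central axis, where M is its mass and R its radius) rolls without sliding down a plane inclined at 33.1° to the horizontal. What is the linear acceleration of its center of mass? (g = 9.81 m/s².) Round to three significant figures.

a ≈ 2.98 m/s²

With I = 0.8MR², the ratio k = I/(MR²) is 0.8.
Translational: Mg sinθ − f = Ma. Rotational about the CM: fR = Iα = kMRa, so f = kMa.
Eliminating f: Mg sinθ = (1+k)Ma, so a = g sinθ/(1+k) = 9.81 × sin33.1° / 1.8 ≈ 2.98 m/s².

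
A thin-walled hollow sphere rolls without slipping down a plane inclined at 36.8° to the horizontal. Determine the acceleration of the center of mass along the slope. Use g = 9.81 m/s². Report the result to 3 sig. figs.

Here I = (2/3)MR², so the shape factor k = I/(MR²) = 2/3.
Translational: Mg sinθ − f = Ma. Rotational about the CM: fR = Iα = kMRa, so f = kMa.
Eliminating f: Mg sinθ = (1+k)Ma, so a = g sinθ/(1+k) = 9.81 × sin36.8° / 1.667 ≈ 3.53 m/s².

a ≈ 3.53 m/s²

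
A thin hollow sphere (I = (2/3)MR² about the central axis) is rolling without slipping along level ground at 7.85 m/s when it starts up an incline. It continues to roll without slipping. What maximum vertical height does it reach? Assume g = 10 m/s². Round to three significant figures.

With I = (2/3)MR², the ratio k = I/(MR²) is 2/3.
Rolling without slipping gives ω = v/R, so the total kinetic energy is ½Mv² + ½Iω² = ½(1+k)Mv² = (5/6)Mv².
At the top the kinetic energy is zero, so (5/6)Mv₀² = Mgh.
Thus h = (1+k)v₀²/(2g) = 1.667 × 7.85² / (2 × 10) ≈ 5.14 m.

h ≈ 5.14 m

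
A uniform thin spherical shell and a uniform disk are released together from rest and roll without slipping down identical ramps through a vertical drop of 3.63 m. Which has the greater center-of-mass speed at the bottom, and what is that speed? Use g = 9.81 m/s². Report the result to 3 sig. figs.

the uniform disk, at v ≈ 6.89 m/s

For rolling without slipping, Mgh = ½(1+k)Mv² where k = I/(MR²), so v = √(2gh/(1+k)).
Uniform thin spherical shell: k = 2/3, giving v = √(2×9.81×3.63/1.667) = 6.537 m/s.
Uniform disk: k = 0.5, giving v = √(2×9.81×3.63/1.5) = 6.891 m/s.
The smaller k wins: the uniform disk, at ≈ 6.89 m/s.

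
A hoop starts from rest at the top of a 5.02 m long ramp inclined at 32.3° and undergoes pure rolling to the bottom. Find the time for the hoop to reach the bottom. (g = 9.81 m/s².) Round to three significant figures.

The moment of inertia is MR², giving k ≡ I/(MR²) = 1.
Along the incline Mg sinθ − f = Ma, and torque about the center fR = Iα = kMR²(a/R) gives f = kMa.
Hence a = g sinθ/(1+k) = 9.81×sin32.3°/2 = 2.621 m/s².
Starting from rest, L = ½at², so t = √(2L/a) = √(2×5.02/2.621) ≈ 1.96 s.

t ≈ 1.96 s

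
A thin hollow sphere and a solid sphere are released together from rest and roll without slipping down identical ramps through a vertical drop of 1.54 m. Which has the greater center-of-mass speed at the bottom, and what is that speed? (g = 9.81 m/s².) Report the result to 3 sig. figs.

the solid sphere, at v ≈ 4.65 m/s

For rolling without slipping, Mgh = ½(1+k)Mv² where k = I/(MR²), so v = √(2gh/(1+k)).
Thin hollow sphere: k = 2/3, giving v = √(2×9.81×1.54/1.667) = 4.258 m/s.
Solid sphere: k = 0.4, giving v = √(2×9.81×1.54/1.4) = 4.646 m/s.
The smaller k wins: the solid sphere, at ≈ 4.65 m/s.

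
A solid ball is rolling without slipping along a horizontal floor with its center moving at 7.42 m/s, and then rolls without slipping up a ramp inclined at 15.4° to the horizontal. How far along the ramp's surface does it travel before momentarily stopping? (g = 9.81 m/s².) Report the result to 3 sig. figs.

d ≈ 14.8 m

The moment of inertia is (2/5)MR², giving k ≡ I/(MR²) = 0.4.
Since it rolls without slipping, ω = v/R and KE = ½Mv² + ½Iω² = ½(1+k)Mv² = (7/10)Mv².
Setting this equal to Mgh gives the vertical rise h = (1+k)v₀²/(2g) = 1.4×7.42²/(2×9.81) = 3.929 m.
Along the incline, d = h/sinθ = 3.929/sin15.4° ≈ 14.8 m.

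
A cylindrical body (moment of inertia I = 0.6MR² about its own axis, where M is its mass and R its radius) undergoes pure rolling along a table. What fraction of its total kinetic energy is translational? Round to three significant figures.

Here I = 0.6MR², so the shape factor k = I/(MR²) = 0.6.
With ω = v/R, KE_trans = ½Mv² and KE_rot = ½Iω² = ½kMv², so KE_total = ½(1+k)Mv².
The translational fraction is therefore 1/(1+k) = 1/1.6 ≈ 0.625.

fraction ≈ 0.625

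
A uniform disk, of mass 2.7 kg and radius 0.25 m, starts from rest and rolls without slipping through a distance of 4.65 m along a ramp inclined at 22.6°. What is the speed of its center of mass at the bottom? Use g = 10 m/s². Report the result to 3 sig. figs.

v ≈ 4.88 m/s

Here I = (1/2)MR², so the shape factor k = I/(MR²) = 0.5.
Since it rolls without slipping, ω = v/R and KE = ½Mv² + ½Iω² = ½(1+k)Mv² = (3/4)Mv².
The vertical drop is h = L sinθ = 4.65 × sin22.6° = 1.787 m.
Energy conservation: Mgh = (3/4)Mv², so v = √(2gh/(1+k)) = √(2 × 10 × 1.787 / 1.5) ≈ 4.88 m/s.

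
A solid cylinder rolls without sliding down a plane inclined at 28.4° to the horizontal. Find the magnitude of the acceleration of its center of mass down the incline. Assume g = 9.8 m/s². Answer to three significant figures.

Here I = (1/2)MR², so the shape factor k = I/(MR²) = 0.5.
Along the incline Mg sinθ − f = Ma, and torque about the center fR = Iα = kMR²(a/R) gives f = kMa.
Eliminating f: Mg sinθ = (1+k)Ma, so a = g sinθ/(1+k) = 9.8 × sin28.4° / 1.5 ≈ 3.11 m/s².

a ≈ 3.11 m/s²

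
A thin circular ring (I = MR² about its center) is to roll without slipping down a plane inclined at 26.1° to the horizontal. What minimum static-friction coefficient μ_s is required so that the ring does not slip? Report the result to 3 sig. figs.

μ_min ≈ 0.245

For this body I = MR², i.e. k = I/(MR²) = 1.
Translational: Mg sinθ − f = Ma. Rotational about the CM: fR = Iα = kMRa, so f = kMa.
These give a = g sinθ/(1+k) and the required friction f = kMg sinθ/(1+k).
The normal force is N = Mg cosθ, so μ_min = f/N = k tanθ/(1+k).
μ_min = 1 × tan26.1° / 2 ≈ 0.245.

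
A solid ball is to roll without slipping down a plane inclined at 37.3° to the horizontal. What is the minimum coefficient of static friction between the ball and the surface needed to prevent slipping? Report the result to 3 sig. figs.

μ_min ≈ 0.218

With I = (2/5)MR², the ratio k = I/(MR²) is 0.4.
Translational: Mg sinθ − f = Ma. Rotational about the CM: fR = Iα = kMRa, so f = kMa.
These give a = g sinθ/(1+k) and the required friction f = kMg sinθ/(1+k).
With N = Mg cosθ, the no-slip condition f ≤ μN gives μ_min = f/N = k tanθ/(1+k).
μ_min = 0.4 × tan37.3° / 1.4 ≈ 0.218.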